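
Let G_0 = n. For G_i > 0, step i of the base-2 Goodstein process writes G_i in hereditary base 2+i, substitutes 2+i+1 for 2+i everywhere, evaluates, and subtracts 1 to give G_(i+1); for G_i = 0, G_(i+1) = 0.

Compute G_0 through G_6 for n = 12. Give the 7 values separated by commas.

step 0: 12 = 2^(2 + 1) + 2^2; sub 3 for 2: 3^(3 + 1) + 3^3; = 108; G_1 = 108−1 = 107
step 1: 107 = 3^(3 + 1) + 2·3^2 + 2·3 + 2; sub 4 for 3: 4^(4 + 1) + 2·4^2 + 2·4 + 2; = 1066; G_2 = 1066−1 = 1065
step 2: 1065 = 4^(4 + 1) + 2·4^2 + 2·4 + 1; sub 5 for 4: 5^(5 + 1) + 2·5^2 + 2·5 + 1; = 15686; G_3 = 15686−1 = 15685
step 3: 15685 = 5^(5 + 1) + 2·5^2 + 2·5; sub 6 for 5: 6^(6 + 1) + 2·6^2 + 2·6; = 280020; G_4 = 280020−1 = 280019
step 4: 280019 = 6^(6 + 1) + 2·6^2 + 6 + 5; sub 7 for 6: 7^(7 + 1) + 2·7^2 + 7 + 5; = 5764911; G_5 = 5764911−1 = 5764910
step 5: 5764910 = 7^(7 + 1) + 2·7^2 + 7 + 4; sub 8 for 7: 8^(8 + 1) + 2·8^2 + 8 + 4; = 134217868; G_6 = 134217868−1 = 134217867

12, 107, 1065, 15685, 280019, 5764910, 134217867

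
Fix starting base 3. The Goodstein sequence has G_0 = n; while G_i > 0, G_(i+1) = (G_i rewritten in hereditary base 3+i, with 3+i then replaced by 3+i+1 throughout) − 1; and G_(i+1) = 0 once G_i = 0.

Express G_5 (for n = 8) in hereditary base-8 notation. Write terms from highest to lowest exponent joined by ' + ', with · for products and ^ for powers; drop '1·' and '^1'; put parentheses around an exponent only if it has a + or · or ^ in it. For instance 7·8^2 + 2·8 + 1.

8 + 3

G_0=8  [base 3] 2·3 + 2  →[3↦4]→  2·4 + 2 = 10  −1 ⇒ G_1=9
G_1=9  [base 4] 2·4 + 1  →[4↦5]→  2·5 + 1 = 11  −1 ⇒ G_2=10
G_2=10  [base 5] 2·5  →[5↦6]→  2·6 = 12  −1 ⇒ G_3=11
G_3=11  [base 6] 6 + 5  →[6↦7]→  7 + 5 = 12  −1 ⇒ G_4=11
G_4=11  [base 7] 7 + 4  →[7↦8]→  8 + 4 = 12  −1 ⇒ G_5=11
G_5=11  [base 8] 8 + 3  →[8↦9]→  9 + 3 = 12  −1 ⇒ G_6=11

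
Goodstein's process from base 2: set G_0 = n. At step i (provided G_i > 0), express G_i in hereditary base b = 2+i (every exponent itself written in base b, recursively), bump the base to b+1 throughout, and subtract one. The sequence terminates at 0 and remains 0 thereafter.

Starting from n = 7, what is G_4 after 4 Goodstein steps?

base 2: 7 = 2^2 + 2 + 1; at 3: 3^3 + 3 + 1 = 31; next = 30
base 3: 30 = 3^3 + 3; at 4: 4^4 + 4 = 260; next = 259
base 4: 259 = 4^4 + 3; at 5: 5^5 + 3 = 3128; next = 3127
base 5: 3127 = 5^5 + 2; at 6: 6^6 + 2 = 46658; next = 46657
base 6: 46657 = 6^6 + 1; at 7: 7^7 + 1 = 823544; next = 823543

46657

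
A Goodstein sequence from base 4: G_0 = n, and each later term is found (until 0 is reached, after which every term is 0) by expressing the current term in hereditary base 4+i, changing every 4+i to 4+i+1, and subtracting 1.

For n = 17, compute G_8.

59

step 0: 17 = 4^2 + 1; sub 5 for 4: 5^2 + 1; = 26; G_1 = 26−1 = 25
step 1: 25 = 5^2; sub 6 for 5: 6^2; = 36; G_2 = 36−1 = 35
step 2: 35 = 5·6 + 5; sub 7 for 6: 5·7 + 5; = 40; G_3 = 40−1 = 39
step 3: 39 = 5·7 + 4; sub 8 for 7: 5·8 + 4; = 44; G_4 = 44−1 = 43
step 4: 43 = 5·8 + 3; sub 9 for 8: 5·9 + 3; = 48; G_5 = 48−1 = 47
step 5: 47 = 5·9 + 2; sub 10 for 9: 5·10 + 2; = 52; G_6 = 52−1 = 51
step 6: 51 = 5·10 + 1; sub 11 for 10: 5·11 + 1; = 56; G_7 = 56−1 = 55
step 7: 55 = 5·11; sub 12 for 11: 5·12; = 60; G_8 = 60−1 = 59
step 8: 59 = 4·12 + 11; sub 13 for 12: 4·13 + 11; = 63; G_9 = 63−1 = 62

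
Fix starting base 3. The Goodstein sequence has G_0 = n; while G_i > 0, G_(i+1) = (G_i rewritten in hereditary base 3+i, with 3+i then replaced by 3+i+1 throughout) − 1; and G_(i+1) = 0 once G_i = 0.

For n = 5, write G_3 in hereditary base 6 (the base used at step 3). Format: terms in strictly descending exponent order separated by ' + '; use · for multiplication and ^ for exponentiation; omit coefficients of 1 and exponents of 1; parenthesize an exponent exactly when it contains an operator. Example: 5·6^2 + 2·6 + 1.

5

(0) 5|_3 = 3 + 2 ↦ 4 + 2|_4 = 6 ⇒ 5
(1) 5|_4 = 4 + 1 ↦ 5 + 1|_5 = 6 ⇒ 5
(2) 5|_5 = 5 ↦ 6|_6 = 6 ⇒ 5
(3) 5|_6 = 5 ↦ 5|_7 = 5 ⇒ 4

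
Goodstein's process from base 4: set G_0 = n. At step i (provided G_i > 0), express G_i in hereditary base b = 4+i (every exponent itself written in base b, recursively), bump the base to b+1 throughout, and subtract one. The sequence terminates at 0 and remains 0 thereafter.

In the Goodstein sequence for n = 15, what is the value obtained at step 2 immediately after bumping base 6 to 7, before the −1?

22

G_0=15  [base 4] 3·4 + 3  →[4↦5]→  3·5 + 3 = 18  −1 ⇒ G_1=17
G_1=17  [base 5] 3·5 + 2  →[5↦6]→  3·6 + 2 = 20  −1 ⇒ G_2=19
G_2=19  [base 6] 3·6 + 1  →[6↦7]→  3·7 + 1 = 22  −1 ⇒ G_3=21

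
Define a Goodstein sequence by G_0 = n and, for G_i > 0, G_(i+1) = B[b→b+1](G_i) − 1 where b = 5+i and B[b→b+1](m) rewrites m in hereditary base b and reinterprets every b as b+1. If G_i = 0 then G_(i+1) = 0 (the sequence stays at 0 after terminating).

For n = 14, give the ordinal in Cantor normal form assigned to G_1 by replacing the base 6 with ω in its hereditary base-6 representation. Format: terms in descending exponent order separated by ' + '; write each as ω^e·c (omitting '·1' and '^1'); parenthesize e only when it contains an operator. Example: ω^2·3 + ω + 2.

G_0=14  [base 5] 2·5 + 4  →[5↦6]→  2·6 + 4 = 16  −1 ⇒ G_1=15
G_1=15  [base 6] 2·6 + 3  →[6↦7]→  2·7 + 3 = 17  −1 ⇒ G_2=16

ω·2 + 3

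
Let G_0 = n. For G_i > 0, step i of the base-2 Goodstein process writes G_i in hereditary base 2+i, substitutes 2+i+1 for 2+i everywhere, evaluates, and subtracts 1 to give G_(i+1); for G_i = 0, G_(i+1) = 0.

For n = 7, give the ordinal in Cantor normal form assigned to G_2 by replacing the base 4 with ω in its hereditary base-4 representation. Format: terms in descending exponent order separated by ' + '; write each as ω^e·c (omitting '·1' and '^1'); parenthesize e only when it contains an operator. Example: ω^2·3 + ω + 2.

ω^ω + 3

G_0 = 7. HB_2(7) = 2^2 + 2 + 1. Bump = 31. G_1 = 30.
G_1 = 30. HB_3(30) = 3^3 + 3. Bump = 260. G_2 = 259.
G_2 = 259. HB_4(259) = 4^4 + 3. Bump = 3128. G_3 = 3127.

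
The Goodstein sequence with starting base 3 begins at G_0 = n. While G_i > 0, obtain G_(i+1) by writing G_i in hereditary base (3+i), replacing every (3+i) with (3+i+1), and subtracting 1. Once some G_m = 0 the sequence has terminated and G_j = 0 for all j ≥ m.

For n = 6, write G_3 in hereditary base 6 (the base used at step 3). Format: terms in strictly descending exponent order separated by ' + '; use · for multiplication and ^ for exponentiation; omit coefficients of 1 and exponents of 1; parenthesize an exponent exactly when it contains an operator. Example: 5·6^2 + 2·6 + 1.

G_0 = 6. HB_3(6) = 2·3. Bump = 8. G_1 = 7.
G_1 = 7. HB_4(7) = 4 + 3. Bump = 8. G_2 = 7.
G_2 = 7. HB_5(7) = 5 + 2. Bump = 8. G_3 = 7.
G_3 = 7. HB_6(7) = 6 + 1. Bump = 8. G_4 = 7.

6 + 1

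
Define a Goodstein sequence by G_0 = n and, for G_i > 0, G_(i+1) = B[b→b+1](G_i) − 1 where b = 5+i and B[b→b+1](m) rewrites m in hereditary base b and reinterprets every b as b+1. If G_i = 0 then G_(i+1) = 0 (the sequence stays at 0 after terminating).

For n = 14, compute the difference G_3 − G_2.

1

14 —HB5→ 2·5 + 4 —bump→ 2·6 + 4 = 16 —(−1)→ 15
15 —HB6→ 2·6 + 3 —bump→ 2·7 + 3 = 17 —(−1)→ 16
16 —HB7→ 2·7 + 2 —bump→ 2·8 + 2 = 18 —(−1)→ 17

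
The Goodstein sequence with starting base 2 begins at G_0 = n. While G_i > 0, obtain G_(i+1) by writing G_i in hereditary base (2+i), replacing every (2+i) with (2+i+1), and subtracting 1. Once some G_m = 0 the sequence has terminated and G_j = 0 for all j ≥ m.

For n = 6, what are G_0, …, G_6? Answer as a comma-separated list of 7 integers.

[0] 6 ≡ 2^2 + 2 (base 2). Lift 3: 30. −1: 29.
[1] 29 ≡ 3^3 + 2 (base 3). Lift 4: 258. −1: 257.
[2] 257 ≡ 4^4 + 1 (base 4). Lift 5: 3126. −1: 3125.
[3] 3125 ≡ 5^5 (base 5). Lift 6: 46656. −1: 46655.
[4] 46655 ≡ 5·6^5 + 5·6^4 + 5·6^3 + 5·6^2 + 5·6 + 5 (base 6). Lift 7: 98040. −1: 98039.
[5] 98039 ≡ 5·7^5 + 5·7^4 + 5·7^3 + 5·7^2 + 5·7 + 4 (base 7). Lift 8: 187244. −1: 187243.

6, 29, 257, 3125, 46655, 98039, 187243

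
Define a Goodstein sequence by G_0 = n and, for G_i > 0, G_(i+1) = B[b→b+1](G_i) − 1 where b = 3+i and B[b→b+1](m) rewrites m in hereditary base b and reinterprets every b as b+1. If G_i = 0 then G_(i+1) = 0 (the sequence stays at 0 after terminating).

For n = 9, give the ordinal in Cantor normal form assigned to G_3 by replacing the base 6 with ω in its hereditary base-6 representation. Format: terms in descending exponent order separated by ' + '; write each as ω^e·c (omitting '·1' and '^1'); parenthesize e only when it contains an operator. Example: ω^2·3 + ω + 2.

ω·3 + 1

i=0: 9 = 3^2 (b=3); 3→4: 4^2 = 16; 16−1 = 15
i=1: 15 = 3·4 + 3 (b=4); 4→5: 3·5 + 3 = 18; 18−1 = 17
i=2: 17 = 3·5 + 2 (b=5); 5→6: 3·6 + 2 = 20; 20−1 = 19
i=3: 19 = 3·6 + 1 (b=6); 6→7: 3·7 + 1 = 22; 22−1 = 21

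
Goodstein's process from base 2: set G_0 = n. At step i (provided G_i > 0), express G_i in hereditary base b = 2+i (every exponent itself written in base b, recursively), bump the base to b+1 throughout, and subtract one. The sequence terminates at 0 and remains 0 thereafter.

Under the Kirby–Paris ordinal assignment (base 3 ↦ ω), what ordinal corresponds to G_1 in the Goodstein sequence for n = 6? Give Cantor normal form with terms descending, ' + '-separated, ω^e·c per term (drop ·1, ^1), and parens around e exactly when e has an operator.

G_0=6  [base 2] 2^2 + 2  →[2↦3]→  3^3 + 3 = 30  −1 ⇒ G_1=29
G_1=29  [base 3] 3^3 + 2  →[3↦4]→  4^4 + 2 = 258  −1 ⇒ G_2=257

ω^ω + 2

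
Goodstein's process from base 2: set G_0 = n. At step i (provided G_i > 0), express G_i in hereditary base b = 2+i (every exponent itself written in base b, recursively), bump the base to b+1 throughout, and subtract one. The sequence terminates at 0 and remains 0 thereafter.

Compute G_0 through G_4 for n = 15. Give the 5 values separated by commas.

15, 111, 1283, 18752, 326593

G_0=15  [base 2] 2^(2 + 1) + 2^2 + 2 + 1  →[2↦3]→  3^(3 + 1) + 3^3 + 3 + 1 = 112  −1 ⇒ G_1=111
G_1=111  [base 3] 3^(3 + 1) + 3^3 + 3  →[3↦4]→  4^(4 + 1) + 4^4 + 4 = 1284  −1 ⇒ G_2=1283
G_2=1283  [base 4] 4^(4 + 1) + 4^4 + 3  →[4↦5]→  5^(5 + 1) + 5^5 + 3 = 18753  −1 ⇒ G_3=18752
G_3=18752  [base 5] 5^(5 + 1) + 5^5 + 2  →[5↦6]→  6^(6 + 1) + 6^6 + 2 = 326594  −1 ⇒ G_4=326593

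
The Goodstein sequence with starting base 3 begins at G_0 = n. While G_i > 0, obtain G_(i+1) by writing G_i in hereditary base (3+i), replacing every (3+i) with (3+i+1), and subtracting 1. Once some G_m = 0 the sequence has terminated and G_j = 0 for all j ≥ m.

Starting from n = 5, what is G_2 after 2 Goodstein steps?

5

(0) 5|_3 = 3 + 2 ↦ 4 + 2|_4 = 6 ⇒ 5
(1) 5|_4 = 4 + 1 ↦ 5 + 1|_5 = 6 ⇒ 5
(2) 5|_5 = 5 ↦ 6|_6 = 6 ⇒ 5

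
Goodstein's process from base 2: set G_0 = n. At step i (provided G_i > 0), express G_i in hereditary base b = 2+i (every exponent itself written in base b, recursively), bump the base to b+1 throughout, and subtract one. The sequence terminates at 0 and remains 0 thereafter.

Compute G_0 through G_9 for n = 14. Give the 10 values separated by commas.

14, 110, 1281, 18750, 326591, 5862840, 134404971, 3487116548, 100000555551, 3138429262496

base 2: 14 = 2^(2 + 1) + 2^2 + 2; at 3: 3^(3 + 1) + 3^3 + 3 = 111; next = 110
base 3: 110 = 3^(3 + 1) + 3^3 + 2; at 4: 4^(4 + 1) + 4^4 + 2 = 1282; next = 1281
base 4: 1281 = 4^(4 + 1) + 4^4 + 1; at 5: 5^(5 + 1) + 5^5 + 1 = 18751; next = 18750
base 5: 18750 = 5^(5 + 1) + 5^5; at 6: 6^(6 + 1) + 6^6 = 326592; next = 326591
base 6: 326591 = 6^(6 + 1) + 5·6^5 + 5·6^4 + 5·6^3 + 5·6^2 + 5·6 + 5; at 7: 7^(7 + 1) + 5·7^5 + 5·7^4 + 5·7^3 + 5·7^2 + 5·7 + 5 = 5862841; next = 5862840
base 7: 5862840 = 7^(7 + 1) + 5·7^5 + 5·7^4 + 5·7^3 + 5·7^2 + 5·7 + 4; at 8: 8^(8 + 1) + 5·8^5 + 5·8^4 + 5·8^3 + 5·8^2 + 5·8 + 4 = 134404972; next = 134404971
base 8: 134404971 = 8^(8 + 1) + 5·8^5 + 5·8^4 + 5·8^3 + 5·8^2 + 5·8 + 3; at 9: 9^(9 + 1) + 5·9^5 + 5·9^4 + 5·9^3 + 5·9^2 + 5·9 + 3 = 3487116549; next = 3487116548
base 9: 3487116548 = 9^(9 + 1) + 5·9^5 + 5·9^4 + 5·9^3 + 5·9^2 + 5·9 + 2; at 10: 10^(10 + 1) + 5·10^5 + 5·10^4 + 5·10^3 + 5·10^2 + 5·10 + 2 = 100000555552; next = 100000555551
base 10: 100000555551 = 10^(10 + 1) + 5·10^5 + 5·10^4 + 5·10^3 + 5·10^2 + 5·10 + 1; at 11: 11^(11 + 1) + 5·11^5 + 5·11^4 + 5·11^3 + 5·11^2 + 5·11 + 1 = 3138429262497; next = 3138429262496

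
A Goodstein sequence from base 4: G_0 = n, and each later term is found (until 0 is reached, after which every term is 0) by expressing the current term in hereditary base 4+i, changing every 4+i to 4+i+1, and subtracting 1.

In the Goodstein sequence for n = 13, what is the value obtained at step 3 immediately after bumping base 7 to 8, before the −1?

20

base 4: 13 = 3·4 + 1; at 5: 3·5 + 1 = 16; next = 15
base 5: 15 = 3·5; at 6: 3·6 = 18; next = 17
base 6: 17 = 2·6 + 5; at 7: 2·7 + 5 = 19; next = 18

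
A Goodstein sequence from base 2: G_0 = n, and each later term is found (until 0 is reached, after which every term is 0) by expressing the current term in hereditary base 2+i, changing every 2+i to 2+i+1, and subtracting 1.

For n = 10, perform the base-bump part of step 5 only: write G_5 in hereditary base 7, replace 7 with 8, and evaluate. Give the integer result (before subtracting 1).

84073324

[0] 10 ≡ 2^(2 + 1) + 2 (base 2). Lift 3: 84. −1: 83.
[1] 83 ≡ 3^(3 + 1) + 2 (base 3). Lift 4: 1026. −1: 1025.
[2] 1025 ≡ 4^(4 + 1) + 1 (base 4). Lift 5: 15626. −1: 15625.
[3] 15625 ≡ 5^(5 + 1) (base 5). Lift 6: 279936. −1: 279935.
[4] 279935 ≡ 5·6^6 + 5·6^5 + 5·6^4 + 5·6^3 + 5·6^2 + 5·6 + 5 (base 6). Lift 7: 4215755. −1: 4215754.
[5] 4215754 ≡ 5·7^7 + 5·7^5 + 5·7^4 + 5·7^3 + 5·7^2 + 5·7 + 4 (base 7). Lift 8: 84073324. −1: 84073323.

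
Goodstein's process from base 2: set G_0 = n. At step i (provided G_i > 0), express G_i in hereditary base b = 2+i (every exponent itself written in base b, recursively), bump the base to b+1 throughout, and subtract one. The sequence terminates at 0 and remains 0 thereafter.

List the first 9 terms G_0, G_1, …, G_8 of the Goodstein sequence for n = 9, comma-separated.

G_0=9  [base 2] 2^(2 + 1) + 1  →[2↦3]→  3^(3 + 1) + 1 = 82  −1 ⇒ G_1=81
G_1=81  [base 3] 3^(3 + 1)  →[3↦4]→  4^(4 + 1) = 1024  −1 ⇒ G_2=1023
G_2=1023  [base 4] 3·4^4 + 3·4^3 + 3·4^2 + 3·4 + 3  →[4↦5]→  3·5^5 + 3·5^3 + 3·5^2 + 3·5 + 3 = 9843  −1 ⇒ G_3=9842
G_3=9842  [base 5] 3·5^5 + 3·5^3 + 3·5^2 + 3·5 + 2  →[5↦6]→  3·6^6 + 3·6^3 + 3·6^2 + 3·6 + 2 = 140744  −1 ⇒ G_4=140743
G_4=140743  [base 6] 3·6^6 + 3·6^3 + 3·6^2 + 3·6 + 1  →[6↦7]→  3·7^7 + 3·7^3 + 3·7^2 + 3·7 + 1 = 2471827  −1 ⇒ G_5=2471826
G_5=2471826  [base 7] 3·7^7 + 3·7^3 + 3·7^2 + 3·7  →[7↦8]→  3·8^8 + 3·8^3 + 3·8^2 + 3·8 = 50333400  −1 ⇒ G_6=50333399
G_6=50333399  [base 8] 3·8^8 + 3·8^3 + 3·8^2 + 2·8 + 7  →[8↦9]→  3·9^9 + 3·9^3 + 3·9^2 + 2·9 + 7 = 1162263922  −1 ⇒ G_7=1162263921
G_7=1162263921  [base 9] 3·9^9 + 3·9^3 + 3·9^2 + 2·9 + 6  →[9↦10]→  3·10^10 + 3·10^3 + 3·10^2 + 2·10 + 6 = 30000003326  −1 ⇒ G_8=30000003325

9, 81, 1023, 9842, 140743, 2471826, 50333399, 1162263921, 30000003325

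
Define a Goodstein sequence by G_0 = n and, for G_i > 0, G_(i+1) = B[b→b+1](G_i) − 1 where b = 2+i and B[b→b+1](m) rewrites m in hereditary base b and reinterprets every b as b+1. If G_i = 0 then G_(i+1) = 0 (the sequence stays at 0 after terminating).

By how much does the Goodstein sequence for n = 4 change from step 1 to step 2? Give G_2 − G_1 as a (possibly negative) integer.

15

step 0: 4 = 2^2; sub 3 for 2: 3^3; = 27; G_1 = 27−1 = 26
step 1: 26 = 2·3^2 + 2·3 + 2; sub 4 for 3: 2·4^2 + 2·4 + 2; = 42; G_2 = 42−1 = 41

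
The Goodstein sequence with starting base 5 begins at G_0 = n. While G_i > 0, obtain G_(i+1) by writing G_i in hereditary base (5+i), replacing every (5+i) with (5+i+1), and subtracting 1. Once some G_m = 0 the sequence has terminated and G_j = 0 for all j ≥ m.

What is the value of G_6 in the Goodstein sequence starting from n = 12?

G_0 = 12. HB_5(12) = 2·5 + 2. Bump = 14. G_1 = 13.
G_1 = 13. HB_6(13) = 2·6 + 1. Bump = 15. G_2 = 14.
G_2 = 14. HB_7(14) = 2·7. Bump = 16. G_3 = 15.
G_3 = 15. HB_8(15) = 8 + 7. Bump = 16. G_4 = 15.
G_4 = 15. HB_9(15) = 9 + 6. Bump = 16. G_5 = 15.
G_5 = 15. HB_10(15) = 10 + 5. Bump = 16. G_6 = 15.
G_6 = 15. HB_11(15) = 11 + 4. Bump = 16. G_7 = 15.

15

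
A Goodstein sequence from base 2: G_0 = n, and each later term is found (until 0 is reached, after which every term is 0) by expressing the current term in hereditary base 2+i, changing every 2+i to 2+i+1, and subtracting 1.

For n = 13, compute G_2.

1279

G_0=13  [base 2] 2^(2 + 1) + 2^2 + 1  →[2↦3]→  3^(3 + 1) + 3^3 + 1 = 109  −1 ⇒ G_1=108
G_1=108  [base 3] 3^(3 + 1) + 3^3  →[3↦4]→  4^(4 + 1) + 4^4 = 1280  −1 ⇒ G_2=1279
G_2=1279  [base 4] 4^(4 + 1) + 3·4^3 + 3·4^2 + 3·4 + 3  →[4↦5]→  5^(5 + 1) + 3·5^3 + 3·5^2 + 3·5 + 3 = 16093  −1 ⇒ G_3=16092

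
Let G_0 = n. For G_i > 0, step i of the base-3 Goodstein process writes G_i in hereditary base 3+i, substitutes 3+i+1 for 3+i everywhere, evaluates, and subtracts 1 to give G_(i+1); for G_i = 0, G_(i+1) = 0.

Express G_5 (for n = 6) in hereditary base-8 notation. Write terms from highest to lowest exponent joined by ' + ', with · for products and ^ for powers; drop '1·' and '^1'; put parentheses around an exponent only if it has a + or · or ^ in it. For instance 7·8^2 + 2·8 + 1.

i=0: 6 = 2·3 (b=3); 3→4: 2·4 = 8; 8−1 = 7
i=1: 7 = 4 + 3 (b=4); 4→5: 5 + 3 = 8; 8−1 = 7
i=2: 7 = 5 + 2 (b=5); 5→6: 6 + 2 = 8; 8−1 = 7
i=3: 7 = 6 + 1 (b=6); 6→7: 7 + 1 = 8; 8−1 = 7
i=4: 7 = 7 (b=7); 7→8: 8 = 8; 8−1 = 7

7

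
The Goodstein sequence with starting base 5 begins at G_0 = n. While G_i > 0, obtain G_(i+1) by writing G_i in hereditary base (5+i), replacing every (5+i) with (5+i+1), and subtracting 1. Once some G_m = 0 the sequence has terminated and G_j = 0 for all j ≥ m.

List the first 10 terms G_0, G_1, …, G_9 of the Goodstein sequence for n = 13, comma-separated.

step 0: 13 = 2·5 + 3; sub 6 for 5: 2·6 + 3; = 15; G_1 = 15−1 = 14
step 1: 14 = 2·6 + 2; sub 7 for 6: 2·7 + 2; = 16; G_2 = 16−1 = 15
step 2: 15 = 2·7 + 1; sub 8 for 7: 2·8 + 1; = 17; G_3 = 17−1 = 16
step 3: 16 = 2·8; sub 9 for 8: 2·9; = 18; G_4 = 18−1 = 17
step 4: 17 = 9 + 8; sub 10 for 9: 10 + 8; = 18; G_5 = 18−1 = 17
step 5: 17 = 10 + 7; sub 11 for 10: 11 + 7; = 18; G_6 = 18−1 = 17
step 6: 17 = 11 + 6; sub 12 for 11: 12 + 6; = 18; G_7 = 18−1 = 17
step 7: 17 = 12 + 5; sub 13 for 12: 13 + 5; = 18; G_8 = 18−1 = 17
step 8: 17 = 13 + 4; sub 14 for 13: 14 + 4; = 18; G_9 = 18−1 = 17

13, 14, 15, 16, 17, 17, 17, 17, 17, 17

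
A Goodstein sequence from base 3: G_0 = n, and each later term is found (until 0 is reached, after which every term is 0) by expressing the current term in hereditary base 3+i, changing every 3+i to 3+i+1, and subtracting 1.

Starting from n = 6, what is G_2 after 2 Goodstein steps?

7

step 0: 6 = 2·3; sub 4 for 3: 2·4; = 8; G_1 = 8−1 = 7
step 1: 7 = 4 + 3; sub 5 for 4: 5 + 3; = 8; G_2 = 8−1 = 7
step 2: 7 = 5 + 2; sub 6 for 5: 6 + 2; = 8; G_3 = 8−1 = 7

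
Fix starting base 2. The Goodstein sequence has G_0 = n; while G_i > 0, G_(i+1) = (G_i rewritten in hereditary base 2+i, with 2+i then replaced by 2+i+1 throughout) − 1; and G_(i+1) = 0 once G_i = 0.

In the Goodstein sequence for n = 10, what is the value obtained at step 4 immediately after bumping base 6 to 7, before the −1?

4215755

step 0: 10 = 2^(2 + 1) + 2; sub 3 for 2: 3^(3 + 1) + 3; = 84; G_1 = 84−1 = 83
step 1: 83 = 3^(3 + 1) + 2; sub 4 for 3: 4^(4 + 1) + 2; = 1026; G_2 = 1026−1 = 1025
step 2: 1025 = 4^(4 + 1) + 1; sub 5 for 4: 5^(5 + 1) + 1; = 15626; G_3 = 15626−1 = 15625
step 3: 15625 = 5^(5 + 1); sub 6 for 5: 6^(6 + 1); = 279936; G_4 = 279936−1 = 279935
step 4: 279935 = 5·6^6 + 5·6^5 + 5·6^4 + 5·6^3 + 5·6^2 + 5·6 + 5; sub 7 for 6: 5·7^7 + 5·7^5 + 5·7^4 + 5·7^3 + 5·7^2 + 5·7 + 5; = 4215755; G_5 = 4215755−1 = 4215754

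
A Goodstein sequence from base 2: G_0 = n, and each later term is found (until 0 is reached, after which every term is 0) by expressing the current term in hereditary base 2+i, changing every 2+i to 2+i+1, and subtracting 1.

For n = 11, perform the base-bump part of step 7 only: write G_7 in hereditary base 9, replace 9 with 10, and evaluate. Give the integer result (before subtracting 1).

70077777776

step 0: 11 = 2^(2 + 1) + 2 + 1; sub 3 for 2: 3^(3 + 1) + 3 + 1; = 85; G_1 = 85−1 = 84
step 1: 84 = 3^(3 + 1) + 3; sub 4 for 3: 4^(4 + 1) + 4; = 1028; G_2 = 1028−1 = 1027
step 2: 1027 = 4^(4 + 1) + 3; sub 5 for 4: 5^(5 + 1) + 3; = 15628; G_3 = 15628−1 = 15627
step 3: 15627 = 5^(5 + 1) + 2; sub 6 for 5: 6^(6 + 1) + 2; = 279938; G_4 = 279938−1 = 279937
step 4: 279937 = 6^(6 + 1) + 1; sub 7 for 6: 7^(7 + 1) + 1; = 5764802; G_5 = 5764802−1 = 5764801
step 5: 5764801 = 7^(7 + 1); sub 8 for 7: 8^(8 + 1); = 134217728; G_6 = 134217728−1 = 134217727
step 6: 134217727 = 7·8^8 + 7·8^7 + 7·8^6 + 7·8^5 + 7·8^4 + 7·8^3 + 7·8^2 + 7·8 + 7; sub 9 for 8: 7·9^9 + 7·9^7 + 7·9^6 + 7·9^5 + 7·9^4 + 7·9^3 + 7·9^2 + 7·9 + 7; = 2749609303; G_7 = 2749609303−1 = 2749609302
step 7: 2749609302 = 7·9^9 + 7·9^7 + 7·9^6 + 7·9^5 + 7·9^4 + 7·9^3 + 7·9^2 + 7·9 + 6; sub 10 for 9: 7·10^10 + 7·10^7 + 7·10^6 + 7·10^5 + 7·10^4 + 7·10^3 + 7·10^2 + 7·10 + 6; = 70077777776; G_8 = 70077777776−1 = 70077777775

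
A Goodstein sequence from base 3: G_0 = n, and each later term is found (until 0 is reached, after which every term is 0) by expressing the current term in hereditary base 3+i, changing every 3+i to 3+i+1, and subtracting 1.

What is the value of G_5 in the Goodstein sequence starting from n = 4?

1

4 —HB3→ 3 + 1 —bump→ 4 + 1 = 5 —(−1)→ 4
4 —HB4→ 4 —bump→ 5 = 5 —(−1)→ 4
4 —HB5→ 4 —bump→ 4 = 4 —(−1)→ 3
3 —HB6→ 3 —bump→ 3 = 3 —(−1)→ 2
2 —HB7→ 2 —bump→ 2 = 2 —(−1)→ 1
1 —HB8→ 1 —bump→ 1 = 1 —(−1)→ 0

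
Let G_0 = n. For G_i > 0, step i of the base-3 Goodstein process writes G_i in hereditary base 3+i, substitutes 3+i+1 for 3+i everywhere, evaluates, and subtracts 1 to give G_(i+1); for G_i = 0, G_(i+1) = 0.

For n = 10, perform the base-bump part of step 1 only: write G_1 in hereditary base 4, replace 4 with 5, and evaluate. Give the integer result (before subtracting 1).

(0) 10|_3 = 3^2 + 1 ↦ 4^2 + 1|_4 = 17 ⇒ 16
(1) 16|_4 = 4^2 ↦ 5^2|_5 = 25 ⇒ 24

25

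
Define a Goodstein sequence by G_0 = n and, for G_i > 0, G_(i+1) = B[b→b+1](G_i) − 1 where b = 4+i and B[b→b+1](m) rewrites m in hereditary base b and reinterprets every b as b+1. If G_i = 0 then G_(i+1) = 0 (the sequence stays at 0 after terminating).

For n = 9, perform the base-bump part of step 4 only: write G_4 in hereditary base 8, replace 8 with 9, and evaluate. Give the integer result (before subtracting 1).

12

i=0: 9 = 2·4 + 1 (b=4); 4→5: 2·5 + 1 = 11; 11−1 = 10
i=1: 10 = 2·5 (b=5); 5→6: 2·6 = 12; 12−1 = 11
i=2: 11 = 6 + 5 (b=6); 6→7: 7 + 5 = 12; 12−1 = 11
i=3: 11 = 7 + 4 (b=7); 7→8: 8 + 4 = 12; 12−1 = 11
i=4: 11 = 8 + 3 (b=8); 8→9: 9 + 3 = 12; 12−1 = 11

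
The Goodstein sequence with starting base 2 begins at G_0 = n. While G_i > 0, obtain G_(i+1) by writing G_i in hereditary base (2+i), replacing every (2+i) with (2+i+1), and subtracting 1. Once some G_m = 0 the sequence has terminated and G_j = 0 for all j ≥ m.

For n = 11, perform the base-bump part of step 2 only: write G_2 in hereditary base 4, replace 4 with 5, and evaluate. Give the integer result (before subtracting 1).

G_0 = 11. HB_2(11) = 2^(2 + 1) + 2 + 1. Bump = 85. G_1 = 84.
G_1 = 84. HB_3(84) = 3^(3 + 1) + 3. Bump = 1028. G_2 = 1027.

15628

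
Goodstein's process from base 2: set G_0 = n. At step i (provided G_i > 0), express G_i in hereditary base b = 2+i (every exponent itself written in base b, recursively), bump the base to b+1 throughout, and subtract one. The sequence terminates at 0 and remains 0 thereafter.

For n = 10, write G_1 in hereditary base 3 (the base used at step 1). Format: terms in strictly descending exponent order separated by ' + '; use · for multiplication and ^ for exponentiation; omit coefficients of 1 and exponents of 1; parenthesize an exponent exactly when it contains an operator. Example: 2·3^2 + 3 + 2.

G_0 = 10. HB_2(10) = 2^(2 + 1) + 2. Bump = 84. G_1 = 83.
G_1 = 83. HB_3(83) = 3^(3 + 1) + 2. Bump = 1026. G_2 = 1025.

3^(3 + 1) + 2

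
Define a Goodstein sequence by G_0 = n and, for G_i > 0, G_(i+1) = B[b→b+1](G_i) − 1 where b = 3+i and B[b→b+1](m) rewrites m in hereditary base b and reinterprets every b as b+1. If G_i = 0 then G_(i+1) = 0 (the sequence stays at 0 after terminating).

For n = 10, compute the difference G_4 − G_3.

step 0: 10 = 3^2 + 1; sub 4 for 3: 4^2 + 1; = 17; G_1 = 17−1 = 16
step 1: 16 = 4^2; sub 5 for 4: 5^2; = 25; G_2 = 25−1 = 24
step 2: 24 = 4·5 + 4; sub 6 for 5: 4·6 + 4; = 28; G_3 = 28−1 = 27
step 3: 27 = 4·6 + 3; sub 7 for 6: 4·7 + 3; = 31; G_4 = 31−1 = 30

3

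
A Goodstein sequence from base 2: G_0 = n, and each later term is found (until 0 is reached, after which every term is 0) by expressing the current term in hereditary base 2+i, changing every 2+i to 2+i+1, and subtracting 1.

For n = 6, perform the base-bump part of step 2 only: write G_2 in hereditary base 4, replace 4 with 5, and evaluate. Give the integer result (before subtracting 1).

3126

G_0 = 6. HB_2(6) = 2^2 + 2. Bump = 30. G_1 = 29.
G_1 = 29. HB_3(29) = 3^3 + 2. Bump = 258. G_2 = 257.
G_2 = 257. HB_4(257) = 4^4 + 1. Bump = 3126. G_3 = 3125.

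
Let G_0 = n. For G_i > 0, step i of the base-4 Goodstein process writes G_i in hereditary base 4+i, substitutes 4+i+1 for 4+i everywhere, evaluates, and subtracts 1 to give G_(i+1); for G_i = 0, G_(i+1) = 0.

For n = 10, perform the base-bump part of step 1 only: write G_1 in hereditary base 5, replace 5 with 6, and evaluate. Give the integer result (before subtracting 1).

G_0=10  [base 4] 2·4 + 2  →[4↦5]→  2·5 + 2 = 12  −1 ⇒ G_1=11
G_1=11  [base 5] 2·5 + 1  →[5↦6]→  2·6 + 1 = 13  −1 ⇒ G_2=12

13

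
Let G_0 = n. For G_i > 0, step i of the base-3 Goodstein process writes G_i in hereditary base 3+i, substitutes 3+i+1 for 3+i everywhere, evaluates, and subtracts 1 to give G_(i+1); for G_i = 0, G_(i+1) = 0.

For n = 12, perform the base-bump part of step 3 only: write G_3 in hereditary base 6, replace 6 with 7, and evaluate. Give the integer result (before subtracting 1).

G_0=12  [base 3] 3^2 + 3  →[3↦4]→  4^2 + 4 = 20  −1 ⇒ G_1=19
G_1=19  [base 4] 4^2 + 3  →[4↦5]→  5^2 + 3 = 28  −1 ⇒ G_2=27
G_2=27  [base 5] 5^2 + 2  →[5↦6]→  6^2 + 2 = 38  −1 ⇒ G_3=37

50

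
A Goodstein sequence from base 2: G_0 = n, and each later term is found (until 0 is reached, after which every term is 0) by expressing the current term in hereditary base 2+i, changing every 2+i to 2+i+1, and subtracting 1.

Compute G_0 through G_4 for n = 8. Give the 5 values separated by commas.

8, 80, 553, 6310, 93395

(0) 8|_2 = 2^(2 + 1) ↦ 3^(3 + 1)|_3 = 81 ⇒ 80
(1) 80|_3 = 2·3^3 + 2·3^2 + 2·3 + 2 ↦ 2·4^4 + 2·4^2 + 2·4 + 2|_4 = 554 ⇒ 553
(2) 553|_4 = 2·4^4 + 2·4^2 + 2·4 + 1 ↦ 2·5^5 + 2·5^2 + 2·5 + 1|_5 = 6311 ⇒ 6310
(3) 6310|_5 = 2·5^5 + 2·5^2 + 2·5 ↦ 2·6^6 + 2·6^2 + 2·6|_6 = 93396 ⇒ 93395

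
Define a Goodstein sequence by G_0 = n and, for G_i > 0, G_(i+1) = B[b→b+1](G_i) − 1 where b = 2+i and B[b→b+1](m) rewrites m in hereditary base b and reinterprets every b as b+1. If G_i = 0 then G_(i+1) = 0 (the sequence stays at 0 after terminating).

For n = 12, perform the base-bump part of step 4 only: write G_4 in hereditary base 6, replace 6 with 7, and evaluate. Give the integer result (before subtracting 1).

5764911

12 —HB2→ 2^(2 + 1) + 2^2 —bump→ 3^(3 + 1) + 3^3 = 108 —(−1)→ 107
107 —HB3→ 3^(3 + 1) + 2·3^2 + 2·3 + 2 —bump→ 4^(4 + 1) + 2·4^2 + 2·4 + 2 = 1066 —(−1)→ 1065
1065 —HB4→ 4^(4 + 1) + 2·4^2 + 2·4 + 1 —bump→ 5^(5 + 1) + 2·5^2 + 2·5 + 1 = 15686 —(−1)→ 15685
15685 —HB5→ 5^(5 + 1) + 2·5^2 + 2·5 —bump→ 6^(6 + 1) + 2·6^2 + 2·6 = 280020 —(−1)→ 280019
280019 —HB6→ 6^(6 + 1) + 2·6^2 + 6 + 5 —bump→ 7^(7 + 1) + 2·7^2 + 7 + 5 = 5764911 —(−1)→ 5764910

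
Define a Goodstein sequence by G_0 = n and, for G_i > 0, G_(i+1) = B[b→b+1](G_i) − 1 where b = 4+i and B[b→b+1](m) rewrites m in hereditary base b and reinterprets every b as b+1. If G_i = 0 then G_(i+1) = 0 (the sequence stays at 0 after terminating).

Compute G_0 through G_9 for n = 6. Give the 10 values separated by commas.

6, 6, 6, 6, 5, 4, 3, 2, 1, 0

i=0: 6 = 4 + 2 (b=4); 4→5: 5 + 2 = 7; 7−1 = 6
i=1: 6 = 5 + 1 (b=5); 5→6: 6 + 1 = 7; 7−1 = 6
i=2: 6 = 6 (b=6); 6→7: 7 = 7; 7−1 = 6
i=3: 6 = 6 (b=7); 7→8: 6 = 6; 6−1 = 5
i=4: 5 = 5 (b=8); 8→9: 5 = 5; 5−1 = 4
i=5: 4 = 4 (b=9); 9→10: 4 = 4; 4−1 = 3
i=6: 3 = 3 (b=10); 10→11: 3 = 3; 3−1 = 2
i=7: 2 = 2 (b=11); 11→12: 2 = 2; 2−1 = 1
i=8: 1 = 1 (b=12); 12→13: 1 = 1; 1−1 = 0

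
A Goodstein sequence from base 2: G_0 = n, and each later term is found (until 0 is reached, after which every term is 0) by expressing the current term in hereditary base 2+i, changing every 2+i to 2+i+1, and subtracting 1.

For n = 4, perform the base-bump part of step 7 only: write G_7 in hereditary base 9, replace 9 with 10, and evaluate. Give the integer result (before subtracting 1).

base 2: 4 = 2^2; at 3: 3^3 = 27; next = 26
base 3: 26 = 2·3^2 + 2·3 + 2; at 4: 2·4^2 + 2·4 + 2 = 42; next = 41
base 4: 41 = 2·4^2 + 2·4 + 1; at 5: 2·5^2 + 2·5 + 1 = 61; next = 60
base 5: 60 = 2·5^2 + 2·5; at 6: 2·6^2 + 2·6 = 84; next = 83
base 6: 83 = 2·6^2 + 6 + 5; at 7: 2·7^2 + 7 + 5 = 110; next = 109
base 7: 109 = 2·7^2 + 7 + 4; at 8: 2·8^2 + 8 + 4 = 140; next = 139
base 8: 139 = 2·8^2 + 8 + 3; at 9: 2·9^2 + 9 + 3 = 174; next = 173

212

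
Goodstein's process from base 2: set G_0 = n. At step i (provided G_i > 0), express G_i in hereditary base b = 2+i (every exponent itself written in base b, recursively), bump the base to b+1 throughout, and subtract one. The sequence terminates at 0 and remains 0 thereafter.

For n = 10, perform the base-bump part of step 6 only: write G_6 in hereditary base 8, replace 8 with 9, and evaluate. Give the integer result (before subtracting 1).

1937434593

i=0: 10 = 2^(2 + 1) + 2 (b=2); 2→3: 3^(3 + 1) + 3 = 84; 84−1 = 83
i=1: 83 = 3^(3 + 1) + 2 (b=3); 3→4: 4^(4 + 1) + 2 = 1026; 1026−1 = 1025
i=2: 1025 = 4^(4 + 1) + 1 (b=4); 4→5: 5^(5 + 1) + 1 = 15626; 15626−1 = 15625
i=3: 15625 = 5^(5 + 1) (b=5); 5→6: 6^(6 + 1) = 279936; 279936−1 = 279935
i=4: 279935 = 5·6^6 + 5·6^5 + 5·6^4 + 5·6^3 + 5·6^2 + 5·6 + 5 (b=6); 6→7: 5·7^7 + 5·7^5 + 5·7^4 + 5·7^3 + 5·7^2 + 5·7 + 5 = 4215755; 4215755−1 = 4215754
i=5: 4215754 = 5·7^7 + 5·7^5 + 5·7^4 + 5·7^3 + 5·7^2 + 5·7 + 4 (b=7); 7→8: 5·8^8 + 5·8^5 + 5·8^4 + 5·8^3 + 5·8^2 + 5·8 + 4 = 84073324; 84073324−1 = 84073323
i=6: 84073323 = 5·8^8 + 5·8^5 + 5·8^4 + 5·8^3 + 5·8^2 + 5·8 + 3 (b=8); 8→9: 5·9^9 + 5·9^5 + 5·9^4 + 5·9^3 + 5·9^2 + 5·9 + 3 = 1937434593; 1937434593−1 = 1937434592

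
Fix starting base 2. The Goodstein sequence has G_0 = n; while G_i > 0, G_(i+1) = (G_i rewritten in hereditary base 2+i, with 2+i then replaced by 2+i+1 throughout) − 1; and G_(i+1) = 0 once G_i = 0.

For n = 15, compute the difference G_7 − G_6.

3373455337

i=0: 15 = 2^(2 + 1) + 2^2 + 2 + 1 (b=2); 2→3: 3^(3 + 1) + 3^3 + 3 + 1 = 112; 112−1 = 111
i=1: 111 = 3^(3 + 1) + 3^3 + 3 (b=3); 3→4: 4^(4 + 1) + 4^4 + 4 = 1284; 1284−1 = 1283
i=2: 1283 = 4^(4 + 1) + 4^4 + 3 (b=4); 4→5: 5^(5 + 1) + 5^5 + 3 = 18753; 18753−1 = 18752
i=3: 18752 = 5^(5 + 1) + 5^5 + 2 (b=5); 5→6: 6^(6 + 1) + 6^6 + 2 = 326594; 326594−1 = 326593
i=4: 326593 = 6^(6 + 1) + 6^6 + 1 (b=6); 6→7: 7^(7 + 1) + 7^7 + 1 = 6588345; 6588345−1 = 6588344
i=5: 6588344 = 7^(7 + 1) + 7^7 (b=7); 7→8: 8^(8 + 1) + 8^8 = 150994944; 150994944−1 = 150994943
i=6: 150994943 = 8^(8 + 1) + 7·8^7 + 7·8^6 + 7·8^5 + 7·8^4 + 7·8^3 + 7·8^2 + 7·8 + 7 (b=8); 8→9: 9^(9 + 1) + 7·9^7 + 7·9^6 + 7·9^5 + 7·9^4 + 7·9^3 + 7·9^2 + 7·9 + 7 = 3524450281; 3524450281−1 = 3524450280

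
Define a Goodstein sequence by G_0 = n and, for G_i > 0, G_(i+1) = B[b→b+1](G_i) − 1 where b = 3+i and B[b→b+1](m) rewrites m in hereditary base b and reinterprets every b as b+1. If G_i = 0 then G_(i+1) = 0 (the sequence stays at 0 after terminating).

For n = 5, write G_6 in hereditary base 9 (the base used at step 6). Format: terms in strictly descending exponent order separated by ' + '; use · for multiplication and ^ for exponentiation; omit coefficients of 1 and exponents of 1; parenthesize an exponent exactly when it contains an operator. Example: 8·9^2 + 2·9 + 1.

2

G_0 = 5. HB_3(5) = 3 + 2. Bump = 6. G_1 = 5.
G_1 = 5. HB_4(5) = 4 + 1. Bump = 6. G_2 = 5.
G_2 = 5. HB_5(5) = 5. Bump = 6. G_3 = 5.
G_3 = 5. HB_6(5) = 5. Bump = 5. G_4 = 4.
G_4 = 4. HB_7(4) = 4. Bump = 4. G_5 = 3.
G_5 = 3. HB_8(3) = 3. Bump = 3. G_6 = 2.
G_6 = 2. HB_9(2) = 2. Bump = 2. G_7 = 1.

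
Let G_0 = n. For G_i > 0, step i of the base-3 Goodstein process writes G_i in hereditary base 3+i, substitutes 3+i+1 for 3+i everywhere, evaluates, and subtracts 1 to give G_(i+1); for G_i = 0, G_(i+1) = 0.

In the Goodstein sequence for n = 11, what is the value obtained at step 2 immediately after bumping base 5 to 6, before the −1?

G_0=11  [base 3] 3^2 + 2  →[3↦4]→  4^2 + 2 = 18  −1 ⇒ G_1=17
G_1=17  [base 4] 4^2 + 1  →[4↦5]→  5^2 + 1 = 26  −1 ⇒ G_2=25
G_2=25  [base 5] 5^2  →[5↦6]→  6^2 = 36  −1 ⇒ G_3=35

36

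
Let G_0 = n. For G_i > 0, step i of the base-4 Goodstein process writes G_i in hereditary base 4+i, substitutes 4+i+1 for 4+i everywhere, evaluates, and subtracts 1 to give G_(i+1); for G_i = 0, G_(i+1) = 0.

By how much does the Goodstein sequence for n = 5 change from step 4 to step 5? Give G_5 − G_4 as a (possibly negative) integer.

-1

(0) 5|_4 = 4 + 1 ↦ 5 + 1|_5 = 6 ⇒ 5
(1) 5|_5 = 5 ↦ 6|_6 = 6 ⇒ 5
(2) 5|_6 = 5 ↦ 5|_7 = 5 ⇒ 4
(3) 4|_7 = 4 ↦ 4|_8 = 4 ⇒ 3
(4) 3|_8 = 3 ↦ 3|_9 = 3 ⇒ 2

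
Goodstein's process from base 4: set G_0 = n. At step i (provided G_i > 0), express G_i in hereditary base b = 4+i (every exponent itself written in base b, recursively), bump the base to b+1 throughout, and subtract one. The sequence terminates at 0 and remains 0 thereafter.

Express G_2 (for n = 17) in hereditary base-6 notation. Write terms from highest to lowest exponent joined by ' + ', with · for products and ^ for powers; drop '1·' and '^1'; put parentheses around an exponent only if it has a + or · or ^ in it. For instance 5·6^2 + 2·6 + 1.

5·6 + 5

base 4: 17 = 4^2 + 1; at 5: 5^2 + 1 = 26; next = 25
base 5: 25 = 5^2; at 6: 6^2 = 36; next = 35
base 6: 35 = 5·6 + 5; at 7: 5·7 + 5 = 40; next = 39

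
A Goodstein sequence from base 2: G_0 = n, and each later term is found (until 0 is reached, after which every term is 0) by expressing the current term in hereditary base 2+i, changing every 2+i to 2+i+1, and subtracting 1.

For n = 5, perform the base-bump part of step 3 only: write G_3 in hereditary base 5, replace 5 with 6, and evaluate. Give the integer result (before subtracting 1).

776

5 —HB2→ 2^2 + 1 —bump→ 3^3 + 1 = 28 —(−1)→ 27
27 —HB3→ 3^3 —bump→ 4^4 = 256 —(−1)→ 255
255 —HB4→ 3·4^3 + 3·4^2 + 3·4 + 3 —bump→ 3·5^3 + 3·5^2 + 3·5 + 3 = 468 —(−1)→ 467
467 —HB5→ 3·5^3 + 3·5^2 + 3·5 + 2 —bump→ 3·6^3 + 3·6^2 + 3·6 + 2 = 776 —(−1)→ 775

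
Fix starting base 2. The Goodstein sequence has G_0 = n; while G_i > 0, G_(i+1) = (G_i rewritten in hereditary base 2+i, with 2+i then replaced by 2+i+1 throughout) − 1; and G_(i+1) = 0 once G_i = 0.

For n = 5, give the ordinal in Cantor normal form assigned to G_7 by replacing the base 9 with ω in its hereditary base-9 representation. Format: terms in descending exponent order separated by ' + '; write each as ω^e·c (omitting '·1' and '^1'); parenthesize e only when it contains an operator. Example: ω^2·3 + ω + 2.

5 —HB2→ 2^2 + 1 —bump→ 3^3 + 1 = 28 —(−1)→ 27
27 —HB3→ 3^3 —bump→ 4^4 = 256 —(−1)→ 255
255 —HB4→ 3·4^3 + 3·4^2 + 3·4 + 3 —bump→ 3·5^3 + 3·5^2 + 3·5 + 3 = 468 —(−1)→ 467
467 —HB5→ 3·5^3 + 3·5^2 + 3·5 + 2 —bump→ 3·6^3 + 3·6^2 + 3·6 + 2 = 776 —(−1)→ 775
775 —HB6→ 3·6^3 + 3·6^2 + 3·6 + 1 —bump→ 3·7^3 + 3·7^2 + 3·7 + 1 = 1198 —(−1)→ 1197
1197 —HB7→ 3·7^3 + 3·7^2 + 3·7 —bump→ 3·8^3 + 3·8^2 + 3·8 = 1752 —(−1)→ 1751
1751 —HB8→ 3·8^3 + 3·8^2 + 2·8 + 7 —bump→ 3·9^3 + 3·9^2 + 2·9 + 7 = 2455 —(−1)→ 2454
2454 —HB9→ 3·9^3 + 3·9^2 + 2·9 + 6 —bump→ 3·10^3 + 3·10^2 + 2·10 + 6 = 3326 —(−1)→ 3325

ω^3·3 + ω^2·3 + ω·2 + 6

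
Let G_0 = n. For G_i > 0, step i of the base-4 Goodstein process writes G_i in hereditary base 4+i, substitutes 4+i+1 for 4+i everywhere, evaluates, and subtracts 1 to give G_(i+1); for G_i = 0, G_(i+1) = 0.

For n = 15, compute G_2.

[0] 15 ≡ 3·4 + 3 (base 4). Lift 5: 18. −1: 17.
[1] 17 ≡ 3·5 + 2 (base 5). Lift 6: 20. −1: 19.
[2] 19 ≡ 3·6 + 1 (base 6). Lift 7: 22. −1: 21.

19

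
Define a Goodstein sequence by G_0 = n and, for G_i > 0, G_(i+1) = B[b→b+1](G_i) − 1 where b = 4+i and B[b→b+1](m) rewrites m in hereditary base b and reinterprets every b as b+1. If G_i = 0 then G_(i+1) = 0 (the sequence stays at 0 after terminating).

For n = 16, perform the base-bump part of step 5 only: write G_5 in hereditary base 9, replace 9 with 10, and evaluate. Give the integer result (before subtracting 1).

40

[0] 16 ≡ 4^2 (base 4). Lift 5: 25. −1: 24.
[1] 24 ≡ 4·5 + 4 (base 5). Lift 6: 28. −1: 27.
[2] 27 ≡ 4·6 + 3 (base 6). Lift 7: 31. −1: 30.
[3] 30 ≡ 4·7 + 2 (base 7). Lift 8: 34. −1: 33.
[4] 33 ≡ 4·8 + 1 (base 8). Lift 9: 37. −1: 36.
[5] 36 ≡ 4·9 (base 9). Lift 10: 40. −1: 39.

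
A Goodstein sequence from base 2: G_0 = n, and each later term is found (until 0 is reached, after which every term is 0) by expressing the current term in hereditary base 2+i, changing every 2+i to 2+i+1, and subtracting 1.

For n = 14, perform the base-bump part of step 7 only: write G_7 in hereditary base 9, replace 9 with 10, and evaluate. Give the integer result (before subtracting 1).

14 —HB2→ 2^(2 + 1) + 2^2 + 2 —bump→ 3^(3 + 1) + 3^3 + 3 = 111 —(−1)→ 110
110 —HB3→ 3^(3 + 1) + 3^3 + 2 —bump→ 4^(4 + 1) + 4^4 + 2 = 1282 —(−1)→ 1281
1281 —HB4→ 4^(4 + 1) + 4^4 + 1 —bump→ 5^(5 + 1) + 5^5 + 1 = 18751 —(−1)→ 18750
18750 —HB5→ 5^(5 + 1) + 5^5 —bump→ 6^(6 + 1) + 6^6 = 326592 —(−1)→ 326591
326591 —HB6→ 6^(6 + 1) + 5·6^5 + 5·6^4 + 5·6^3 + 5·6^2 + 5·6 + 5 —bump→ 7^(7 + 1) + 5·7^5 + 5·7^4 + 5·7^3 + 5·7^2 + 5·7 + 5 = 5862841 —(−1)→ 5862840
5862840 —HB7→ 7^(7 + 1) + 5·7^5 + 5·7^4 + 5·7^3 + 5·7^2 + 5·7 + 4 —bump→ 8^(8 + 1) + 5·8^5 + 5·8^4 + 5·8^3 + 5·8^2 + 5·8 + 4 = 134404972 —(−1)→ 134404971
134404971 —HB8→ 8^(8 + 1) + 5·8^5 + 5·8^4 + 5·8^3 + 5·8^2 + 5·8 + 3 —bump→ 9^(9 + 1) + 5·9^5 + 5·9^4 + 5·9^3 + 5·9^2 + 5·9 + 3 = 3487116549 —(−1)→ 3487116548

100000555552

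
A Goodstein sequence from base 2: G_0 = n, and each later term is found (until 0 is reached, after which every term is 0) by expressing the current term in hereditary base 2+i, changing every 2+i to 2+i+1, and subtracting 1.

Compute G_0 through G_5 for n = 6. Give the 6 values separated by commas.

[0] 6 ≡ 2^2 + 2 (base 2). Lift 3: 30. −1: 29.
[1] 29 ≡ 3^3 + 2 (base 3). Lift 4: 258. −1: 257.
[2] 257 ≡ 4^4 + 1 (base 4). Lift 5: 3126. −1: 3125.
[3] 3125 ≡ 5^5 (base 5). Lift 6: 46656. −1: 46655.
[4] 46655 ≡ 5·6^5 + 5·6^4 + 5·6^3 + 5·6^2 + 5·6 + 5 (base 6). Lift 7: 98040. −1: 98039.

6, 29, 257, 3125, 46655, 98039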